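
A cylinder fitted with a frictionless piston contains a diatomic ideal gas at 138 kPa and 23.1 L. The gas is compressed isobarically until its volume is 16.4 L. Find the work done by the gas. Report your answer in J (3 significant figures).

W ≈ -925 J

Isobaric: W = P ΔV.
W = (138 kPa)(16.4 − 23.1 L) = (138)(-6.7) = -924.6 J.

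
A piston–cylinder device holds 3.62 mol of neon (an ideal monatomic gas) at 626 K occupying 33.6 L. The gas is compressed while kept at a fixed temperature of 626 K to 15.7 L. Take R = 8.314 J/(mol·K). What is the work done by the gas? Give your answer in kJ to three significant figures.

Isothermal: W = nRT ln(V₂/V₁).
W = (3.62)(8.314)(626) × ln(15.7/33.6)
  = 18841 × -0.7609
W_by_gas = -14335 J.

W ≈ -14.3 kJ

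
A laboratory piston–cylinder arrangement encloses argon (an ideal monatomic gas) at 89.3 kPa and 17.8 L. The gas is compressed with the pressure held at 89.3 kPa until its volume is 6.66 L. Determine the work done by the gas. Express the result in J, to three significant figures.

Isobaric: W = P ΔV.
W = (89.3 kPa)(6.66 − 17.8 L) = (89.3)(-11.14) = -994.8 J.

W ≈ -995 J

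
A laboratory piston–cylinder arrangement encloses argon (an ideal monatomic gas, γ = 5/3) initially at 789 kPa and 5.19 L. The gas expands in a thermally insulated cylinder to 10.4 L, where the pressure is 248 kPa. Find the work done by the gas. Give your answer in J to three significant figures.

Adiabatic: W = (P₁V₁ − P₂V₂)/(γ − 1) with γ = 5/3.
P₁V₁ = 4095 J, P₂V₂ = 2579 J.
W = (4095 − 2579) / 0.6667 = 2274 J.

W ≈ 2270 J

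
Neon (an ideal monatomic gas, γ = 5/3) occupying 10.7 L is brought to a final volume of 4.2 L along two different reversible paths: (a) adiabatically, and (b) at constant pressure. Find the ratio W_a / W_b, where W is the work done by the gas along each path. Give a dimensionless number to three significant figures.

Path (a) adiabatic: W = P₁V₁(1 − (V₁/V₂)^(γ−1))/(γ−1) → W_a/(P₁V₁) = -1.298.
Path (b) isobaric: W = P₁(V₂ − V₁) → W_b/(P₁V₁) = -0.6075.
W_a / W_b = -1.298 / -0.6075 = 2.137.

W_a / W_b ≈ 2.14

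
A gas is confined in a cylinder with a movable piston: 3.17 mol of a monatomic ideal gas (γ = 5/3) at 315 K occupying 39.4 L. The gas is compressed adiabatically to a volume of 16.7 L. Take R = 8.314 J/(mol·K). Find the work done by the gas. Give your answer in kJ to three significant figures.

Adiabatic: TV^(γ−1) = const with γ = 5/3.
T₂ = T₁ (V₁/V₂)^(γ−1) = 315 × (39.4/16.7)^0.667 = 315 × 1.772 = 558.3 K.
W_by = nCᵥ(T₁ − T₂) = (3.17)(12.47)(315 − 558.3) = -9617 J.

W ≈ -9.62 kJ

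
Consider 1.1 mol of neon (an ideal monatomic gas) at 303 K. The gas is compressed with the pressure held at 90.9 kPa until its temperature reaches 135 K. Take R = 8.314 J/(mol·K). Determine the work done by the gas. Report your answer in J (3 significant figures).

Isobaric: W = P ΔV = nR ΔT.
W = (1.1)(8.314)(135 − 303) = -1536 J.

W ≈ -1540 J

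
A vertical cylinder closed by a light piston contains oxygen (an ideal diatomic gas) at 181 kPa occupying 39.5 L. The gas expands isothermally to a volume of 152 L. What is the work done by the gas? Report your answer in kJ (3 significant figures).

Isothermal: W = nRT ln(V₂/V₁) = P₁V₁ ln(V₂/V₁).
P₁V₁ = (181 kPa)(39.5 L) = 7150 J.
W = 7150 × ln(152/39.5) = 7150 × 1.348
W_by_gas = 9635 J.

W ≈ 9.63 kJ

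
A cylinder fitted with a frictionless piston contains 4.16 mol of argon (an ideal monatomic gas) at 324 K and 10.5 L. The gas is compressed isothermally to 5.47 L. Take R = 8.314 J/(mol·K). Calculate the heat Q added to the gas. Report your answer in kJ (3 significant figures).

Q ≈ -7.31 kJ

Isothermal ⇒ ΔU = 0, so Q = W = nRT ln(V₂/V₁).
Q = (4.16)(8.314)(324) ln(5.47/10.5) = 11206 × -0.6521 = -7307 J.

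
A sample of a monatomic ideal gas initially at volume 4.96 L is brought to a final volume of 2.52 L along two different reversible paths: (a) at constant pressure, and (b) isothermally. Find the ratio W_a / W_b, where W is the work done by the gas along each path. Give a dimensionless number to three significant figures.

W_a / W_b ≈ 0.726

Path (a) isobaric: W = P₁(V₂ − V₁) → W_a/(P₁V₁) = -0.4919.
Path (b) isothermal: W = P₁V₁ ln(V₂/V₁) → W_b/(P₁V₁) = -0.6771.
W_a / W_b = -0.4919 / -0.6771 = 0.7265.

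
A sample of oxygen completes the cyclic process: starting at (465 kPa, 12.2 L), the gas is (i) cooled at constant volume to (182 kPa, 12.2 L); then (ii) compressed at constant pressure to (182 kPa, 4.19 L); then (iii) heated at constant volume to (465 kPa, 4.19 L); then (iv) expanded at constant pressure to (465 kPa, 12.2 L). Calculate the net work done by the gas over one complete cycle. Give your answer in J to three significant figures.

Constant-volume legs do no work.
W(ii) = (182)(4.19 − 12.2) = -1458 J; W(iv) = (465)(12.2 − 4.19) = 3725 J.
W_net = -1458 + 3725 = 2267 J (the clockwise enclosed area).

W_net ≈ 2270 J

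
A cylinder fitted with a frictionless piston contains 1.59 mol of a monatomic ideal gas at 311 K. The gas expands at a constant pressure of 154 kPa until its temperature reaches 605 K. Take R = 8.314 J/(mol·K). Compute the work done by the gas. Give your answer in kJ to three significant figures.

Isobaric: W = P ΔV = nR ΔT.
W = (1.59)(8.314)(605 − 311) = 3886 J.

W ≈ 3.89 kJ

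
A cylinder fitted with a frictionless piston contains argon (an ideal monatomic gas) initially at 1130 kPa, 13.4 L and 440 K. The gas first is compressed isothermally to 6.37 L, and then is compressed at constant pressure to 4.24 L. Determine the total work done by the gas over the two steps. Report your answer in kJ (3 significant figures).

W_total ≈ -16.3 kJ

Step 1 (isothermal): W = P₁V₁ ln(V₂/V₁) = (15142) ln(6.37/13.4) = -11260 J.
After step 1: P = 2377 kPa, V = 6.37 L, T = 440 K.
Step 2 (isobaric): W = PΔV = (2377 kPa)(4.24 − 6.37 L) = -5063 J.
W_total = -11260 − 5063 = -16324 J.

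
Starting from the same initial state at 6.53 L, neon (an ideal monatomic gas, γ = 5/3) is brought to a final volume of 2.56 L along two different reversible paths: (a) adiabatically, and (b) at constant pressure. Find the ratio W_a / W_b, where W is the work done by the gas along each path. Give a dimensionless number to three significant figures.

W_a / W_b ≈ 2.14

Path (a) adiabatic: W = P₁V₁(1 − (V₁/V₂)^(γ−1))/(γ−1) → W_a/(P₁V₁) = -1.3.
Path (b) isobaric: W = P₁(V₂ − V₁) → W_b/(P₁V₁) = -0.608.
W_a / W_b = -1.3 / -0.608 = 2.139.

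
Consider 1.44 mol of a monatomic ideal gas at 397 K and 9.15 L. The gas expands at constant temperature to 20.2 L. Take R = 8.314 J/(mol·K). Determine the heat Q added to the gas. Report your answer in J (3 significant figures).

Isothermal ⇒ ΔU = 0, so Q = W = nRT ln(V₂/V₁).
Q = (1.44)(8.314)(397) ln(20.2/9.15) = 4753 × 0.7919 = 3764 J.

Q ≈ 3760 J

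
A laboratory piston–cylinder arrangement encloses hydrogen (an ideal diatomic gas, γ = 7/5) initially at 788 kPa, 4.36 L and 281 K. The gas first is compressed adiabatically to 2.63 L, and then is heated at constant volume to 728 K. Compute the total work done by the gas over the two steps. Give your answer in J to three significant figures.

Step 1 (adiabatic): W = (P₁V₁ − P₂V₂)/(γ−1) = (3436 − 4206)/0.4 = -1925 J.
Step 2 (isochoric): W = 0 (constant volume).
W_total = -1925 + 0 = -1925 J.

W_total ≈ -1920 J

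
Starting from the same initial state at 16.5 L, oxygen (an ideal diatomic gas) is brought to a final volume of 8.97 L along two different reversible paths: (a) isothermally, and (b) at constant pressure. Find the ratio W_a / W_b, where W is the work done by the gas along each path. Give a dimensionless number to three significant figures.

W_a / W_b ≈ 1.34

Path (a) isothermal: W = P₁V₁ ln(V₂/V₁) → W_a/(P₁V₁) = -0.6095.
Path (b) isobaric: W = P₁(V₂ − V₁) → W_b/(P₁V₁) = -0.4564.
W_a / W_b = -0.6095 / -0.4564 = 1.336.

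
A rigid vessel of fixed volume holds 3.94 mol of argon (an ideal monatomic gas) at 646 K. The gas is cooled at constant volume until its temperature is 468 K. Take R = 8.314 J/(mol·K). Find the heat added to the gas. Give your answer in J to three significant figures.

Q ≈ -8750 J

Constant volume ⇒ W = 0, so Q = ΔU = nCᵥΔT with Cᵥ = 3R/2 = 12.47 J/(mol·K).
ΔU = (3.94)(12.47)(468 − 646) = -8746 J.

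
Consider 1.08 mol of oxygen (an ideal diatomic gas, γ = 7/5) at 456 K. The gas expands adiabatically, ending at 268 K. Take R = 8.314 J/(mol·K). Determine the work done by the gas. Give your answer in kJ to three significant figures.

W ≈ 4.22 kJ

Adiabatic ⇒ Q = 0, so W_by = −ΔU = nCᵥ(T₁ − T₂).
Cᵥ = 5R/2 = 20.79 J/(mol·K).
W = (1.08)(20.79)(456 − 268) = 4220 J.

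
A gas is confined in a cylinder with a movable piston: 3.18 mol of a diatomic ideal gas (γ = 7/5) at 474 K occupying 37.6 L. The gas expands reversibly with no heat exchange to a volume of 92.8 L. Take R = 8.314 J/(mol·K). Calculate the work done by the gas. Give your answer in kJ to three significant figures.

W ≈ 9.50 kJ

Adiabatic: TV^(γ−1) = const with γ = 7/5.
T₂ = T₁ (V₁/V₂)^(γ−1) = 474 × (37.6/92.8)^0.4 = 474 × 0.6967 = 330.2 K.
W_by = nCᵥ(T₁ − T₂) = (3.18)(20.79)(474 − 330.2) = 9502 J.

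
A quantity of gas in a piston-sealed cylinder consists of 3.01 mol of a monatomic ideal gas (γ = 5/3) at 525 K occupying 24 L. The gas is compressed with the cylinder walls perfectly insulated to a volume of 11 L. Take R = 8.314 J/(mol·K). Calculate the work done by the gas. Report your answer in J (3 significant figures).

Adiabatic: TV^(γ−1) = const with γ = 5/3.
T₂ = T₁ (V₁/V₂)^(γ−1) = 525 × (24/11)^0.667 = 525 × 1.682 = 883.2 K.
W_by = nCᵥ(T₁ − T₂) = (3.01)(12.47)(525 − 883.2) = -13444 J.

W ≈ -13400 J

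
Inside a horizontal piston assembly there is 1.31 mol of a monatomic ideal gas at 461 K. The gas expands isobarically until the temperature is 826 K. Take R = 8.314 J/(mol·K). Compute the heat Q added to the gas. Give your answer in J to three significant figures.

Q ≈ 9940 J

Isobaric: W = nRΔT = (1.31)(8.314)(365) = 3975 J.
ΔU = nCᵥΔT with Cᵥ = 3R/2: ΔU = (1.31)(12.47)(365) = 5963 J.
Q = ΔU + W = 5963 + 3975 = 9938 J.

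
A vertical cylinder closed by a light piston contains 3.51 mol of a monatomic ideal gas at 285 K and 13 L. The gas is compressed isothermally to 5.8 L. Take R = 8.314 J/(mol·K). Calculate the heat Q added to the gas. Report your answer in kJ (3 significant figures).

Q ≈ -6.71 kJ

Isothermal ⇒ ΔU = 0, so Q = W = nRT ln(V₂/V₁).
Q = (3.51)(8.314)(285) ln(5.8/13) = 8317 × -0.8071 = -6713 J.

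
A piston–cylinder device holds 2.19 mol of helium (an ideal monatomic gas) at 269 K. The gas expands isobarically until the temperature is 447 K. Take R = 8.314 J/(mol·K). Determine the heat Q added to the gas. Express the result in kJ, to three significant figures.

Q ≈ 8.10 kJ

Isobaric: W = nRΔT = (2.19)(8.314)(178) = 3241 J.
ΔU = nCᵥΔT with Cᵥ = 3R/2: ΔU = (2.19)(12.47)(178) = 4861 J.
Q = ΔU + W = 4861 + 3241 = 8102 J.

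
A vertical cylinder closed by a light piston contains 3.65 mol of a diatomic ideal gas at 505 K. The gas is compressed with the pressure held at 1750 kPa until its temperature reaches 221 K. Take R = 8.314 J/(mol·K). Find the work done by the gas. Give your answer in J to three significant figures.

Isobaric: W = P ΔV = nR ΔT.
W = (3.65)(8.314)(221 − 505) = -8618 J.

W ≈ -8620 J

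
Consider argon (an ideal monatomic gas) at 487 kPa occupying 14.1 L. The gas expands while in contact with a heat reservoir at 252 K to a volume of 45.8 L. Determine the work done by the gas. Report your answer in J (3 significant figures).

Isothermal: W = nRT ln(V₂/V₁) = P₁V₁ ln(V₂/V₁).
P₁V₁ = (487 kPa)(14.1 L) = 6867 J.
W = 6867 × ln(45.8/14.1) = 6867 × 1.178
W_by_gas = 8090 J.

W ≈ 8090 J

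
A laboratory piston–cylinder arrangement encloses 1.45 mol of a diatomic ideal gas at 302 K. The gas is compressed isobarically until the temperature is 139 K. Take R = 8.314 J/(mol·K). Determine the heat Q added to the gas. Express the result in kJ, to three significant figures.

Q ≈ -6.88 kJ

Isobaric: W = nRΔT = (1.45)(8.314)(-163) = -1965 J.
ΔU = nCᵥΔT with Cᵥ = 5R/2: ΔU = (1.45)(20.79)(-163) = -4913 J.
Q = ΔU + W = -4913 − 1965 = -6878 J.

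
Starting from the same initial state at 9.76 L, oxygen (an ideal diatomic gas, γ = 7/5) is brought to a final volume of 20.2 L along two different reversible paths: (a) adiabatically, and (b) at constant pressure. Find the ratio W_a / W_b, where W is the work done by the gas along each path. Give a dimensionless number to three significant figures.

W_a / W_b ≈ 0.590

Path (a) adiabatic: W = P₁V₁(1 − (V₁/V₂)^(γ−1))/(γ−1) → W_a/(P₁V₁) = 0.6311.
Path (b) isobaric: W = P₁(V₂ − V₁) → W_b/(P₁V₁) = 1.07.
W_a / W_b = 0.6311 / 1.07 = 0.59.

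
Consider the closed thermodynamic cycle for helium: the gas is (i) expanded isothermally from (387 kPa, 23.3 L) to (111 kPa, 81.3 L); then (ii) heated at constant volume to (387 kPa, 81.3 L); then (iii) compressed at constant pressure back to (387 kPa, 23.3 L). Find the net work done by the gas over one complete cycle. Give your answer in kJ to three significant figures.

W_net ≈ -11.2 kJ

Leg (i): W = PᵢVᵢ ln(V_f/Vᵢ) = (9017) ln(81.3/23.3) = 11269 J.
Leg (ii): W = 0.
Leg (iii): W = PΔV = (387)(23.3 − 81.3) = -22446 J.
W_net = 11269 − 22446 = -11177 J.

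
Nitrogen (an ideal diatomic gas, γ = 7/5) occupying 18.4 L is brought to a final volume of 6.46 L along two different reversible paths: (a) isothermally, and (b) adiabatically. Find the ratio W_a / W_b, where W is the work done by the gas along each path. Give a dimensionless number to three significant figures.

Path (a) isothermal: W = P₁V₁ ln(V₂/V₁) → W_a/(P₁V₁) = -1.047.
Path (b) adiabatic: W = P₁V₁(1 − (V₁/V₂)^(γ−1))/(γ−1) → W_b/(P₁V₁) = -1.3.
W_a / W_b = -1.047 / -1.3 = 0.8052.

W_a / W_b ≈ 0.805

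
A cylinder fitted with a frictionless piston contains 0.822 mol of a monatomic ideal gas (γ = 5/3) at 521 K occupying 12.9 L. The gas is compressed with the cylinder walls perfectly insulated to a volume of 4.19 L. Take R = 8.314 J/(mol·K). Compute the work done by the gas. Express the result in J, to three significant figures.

Adiabatic: TV^(γ−1) = const with γ = 5/3.
T₂ = T₁ (V₁/V₂)^(γ−1) = 521 × (12.9/4.19)^0.667 = 521 × 2.116 = 1103 K.
W_by = nCᵥ(T₁ − T₂) = (0.822)(12.47)(521 − 1103) = -5962 J.

W ≈ -5960 J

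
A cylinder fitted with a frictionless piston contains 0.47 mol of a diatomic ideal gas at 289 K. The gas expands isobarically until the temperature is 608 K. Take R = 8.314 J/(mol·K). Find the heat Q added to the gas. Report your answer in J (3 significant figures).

Isobaric: W = nRΔT = (0.47)(8.314)(319) = 1247 J.
ΔU = nCᵥΔT with Cᵥ = 5R/2: ΔU = (0.47)(20.79)(319) = 3116 J.
Q = ΔU + W = 3116 + 1247 = 4363 J.

Q ≈ 4360 J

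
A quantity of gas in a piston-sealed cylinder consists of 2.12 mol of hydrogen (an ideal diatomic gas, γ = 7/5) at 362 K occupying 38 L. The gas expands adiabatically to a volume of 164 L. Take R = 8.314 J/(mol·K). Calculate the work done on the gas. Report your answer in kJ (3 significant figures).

W ≈ -7.06 kJ

Adiabatic: TV^(γ−1) = const with γ = 7/5.
T₂ = T₁ (V₁/V₂)^(γ−1) = 362 × (38/164)^0.4 = 362 × 0.5572 = 201.7 K.
W_by = nCᵥ(T₁ − T₂) = (2.12)(20.79)(362 − 201.7) = 7064 J.
Work on gas = −W_by = -7064 J.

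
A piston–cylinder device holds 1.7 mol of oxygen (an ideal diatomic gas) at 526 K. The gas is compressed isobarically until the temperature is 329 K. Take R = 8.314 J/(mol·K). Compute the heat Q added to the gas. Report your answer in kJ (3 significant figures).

Isobaric: W = nRΔT = (1.7)(8.314)(-197) = -2784 J.
ΔU = nCᵥΔT with Cᵥ = 5R/2: ΔU = (1.7)(20.79)(-197) = -6961 J.
Q = ΔU + W = -6961 − 2784 = -9745 J.

Q ≈ -9.75 kJ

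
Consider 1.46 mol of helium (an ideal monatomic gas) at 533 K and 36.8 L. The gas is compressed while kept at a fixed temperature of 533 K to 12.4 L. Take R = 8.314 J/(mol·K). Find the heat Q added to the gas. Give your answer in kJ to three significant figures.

Isothermal ⇒ ΔU = 0, so Q = W = nRT ln(V₂/V₁).
Q = (1.46)(8.314)(533) ln(12.4/36.8) = 6470 × -1.088 = -7038 J.

Q ≈ -7.04 kJ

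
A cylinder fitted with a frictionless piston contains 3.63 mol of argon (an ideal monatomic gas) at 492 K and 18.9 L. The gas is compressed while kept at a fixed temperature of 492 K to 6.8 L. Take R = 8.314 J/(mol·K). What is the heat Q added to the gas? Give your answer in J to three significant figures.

Isothermal ⇒ ΔU = 0, so Q = W = nRT ln(V₂/V₁).
Q = (3.63)(8.314)(492) ln(6.8/18.9) = 14848 × -1.022 = -15179 J.

Q ≈ -15200 J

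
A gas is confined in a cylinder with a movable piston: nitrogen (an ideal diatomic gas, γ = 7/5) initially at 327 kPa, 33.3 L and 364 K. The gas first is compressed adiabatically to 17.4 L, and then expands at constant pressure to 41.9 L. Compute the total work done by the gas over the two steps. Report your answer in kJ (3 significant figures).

W_total ≈ 11.8 kJ

Step 1 (adiabatic): W = (P₁V₁ − P₂V₂)/(γ−1) = (10889 − 14117)/0.4 = -8070 J.
After step 1: P = 811.3 kPa, V = 17.4 L, T = 471.9 K.
Step 2 (isobaric): W = PΔV = (811.3 kPa)(41.9 − 17.4 L) = 19878 J.
W_total = -8070 + 19878 = 11807 J.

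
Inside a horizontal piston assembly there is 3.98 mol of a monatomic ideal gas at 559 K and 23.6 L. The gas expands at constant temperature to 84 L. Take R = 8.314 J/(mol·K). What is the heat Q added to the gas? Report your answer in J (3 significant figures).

Q ≈ 23500 J

Isothermal ⇒ ΔU = 0, so Q = W = nRT ln(V₂/V₁).
Q = (3.98)(8.314)(559) ln(84/23.6) = 18497 × 1.27 = 23483 J.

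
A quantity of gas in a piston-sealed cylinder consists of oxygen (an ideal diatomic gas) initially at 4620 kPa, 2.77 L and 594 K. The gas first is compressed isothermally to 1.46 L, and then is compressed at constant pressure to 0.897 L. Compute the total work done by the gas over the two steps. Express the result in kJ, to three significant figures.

Step 1 (isothermal): W = P₁V₁ ln(V₂/V₁) = (12797) ln(1.46/2.77) = -8196 J.
After step 1: P = 8765 kPa, V = 1.46 L, T = 594 K.
Step 2 (isobaric): W = PΔV = (8765 kPa)(0.897 − 1.46 L) = -4935 J.
W_total = -8196 − 4935 = -13130 J.

W_total ≈ -13.1 kJ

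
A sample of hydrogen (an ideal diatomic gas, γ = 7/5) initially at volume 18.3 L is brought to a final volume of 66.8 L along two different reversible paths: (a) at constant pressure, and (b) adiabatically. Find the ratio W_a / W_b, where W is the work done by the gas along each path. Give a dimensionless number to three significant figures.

Path (a) isobaric: W = P₁(V₂ − V₁) → W_a/(P₁V₁) = 2.65.
Path (b) adiabatic: W = P₁V₁(1 − (V₁/V₂)^(γ−1))/(γ−1) → W_b/(P₁V₁) = 1.011.
W_a / W_b = 2.65 / 1.011 = 2.622.

W_a / W_b ≈ 2.62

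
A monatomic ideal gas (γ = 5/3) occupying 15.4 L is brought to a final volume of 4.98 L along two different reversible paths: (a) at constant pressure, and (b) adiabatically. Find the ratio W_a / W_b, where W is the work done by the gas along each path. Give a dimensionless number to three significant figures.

W_a / W_b ≈ 0.402

Path (a) isobaric: W = P₁(V₂ − V₁) → W_a/(P₁V₁) = -0.6766.
Path (b) adiabatic: W = P₁V₁(1 − (V₁/V₂)^(γ−1))/(γ−1) → W_b/(P₁V₁) = -1.684.
W_a / W_b = -0.6766 / -1.684 = 0.4018.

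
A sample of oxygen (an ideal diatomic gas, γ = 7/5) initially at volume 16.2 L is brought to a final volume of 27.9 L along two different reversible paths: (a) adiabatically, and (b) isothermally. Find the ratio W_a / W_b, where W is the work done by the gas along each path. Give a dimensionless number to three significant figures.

Path (a) adiabatic: W = P₁V₁(1 − (V₁/V₂)^(γ−1))/(γ−1) → W_a/(P₁V₁) = 0.4886.
Path (b) isothermal: W = P₁V₁ ln(V₂/V₁) → W_b/(P₁V₁) = 0.5436.
W_a / W_b = 0.4886 / 0.5436 = 0.8987.

W_a / W_b ≈ 0.899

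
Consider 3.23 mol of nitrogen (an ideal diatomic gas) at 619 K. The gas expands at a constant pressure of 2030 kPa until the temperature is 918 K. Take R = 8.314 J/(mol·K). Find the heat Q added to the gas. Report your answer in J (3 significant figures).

Isobaric: W = nRΔT = (3.23)(8.314)(299) = 8029 J.
ΔU = nCᵥΔT with Cᵥ = 5R/2: ΔU = (3.23)(20.79)(299) = 20074 J.
Q = ΔU + W = 20074 + 8029 = 28103 J.

Q ≈ 28100 J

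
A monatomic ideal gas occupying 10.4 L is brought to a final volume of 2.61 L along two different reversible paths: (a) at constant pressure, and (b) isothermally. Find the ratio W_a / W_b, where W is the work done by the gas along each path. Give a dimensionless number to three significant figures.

W_a / W_b ≈ 0.542

Path (a) isobaric: W = P₁(V₂ − V₁) → W_a/(P₁V₁) = -0.749.
Path (b) isothermal: W = P₁V₁ ln(V₂/V₁) → W_b/(P₁V₁) = -1.382.
W_a / W_b = -0.749 / -1.382 = 0.5418.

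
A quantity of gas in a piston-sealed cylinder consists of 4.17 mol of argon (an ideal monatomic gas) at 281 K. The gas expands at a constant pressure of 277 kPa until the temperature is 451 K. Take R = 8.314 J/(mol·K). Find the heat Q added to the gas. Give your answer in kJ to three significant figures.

Isobaric: W = nRΔT = (4.17)(8.314)(170) = 5894 J.
ΔU = nCᵥΔT with Cᵥ = 3R/2: ΔU = (4.17)(12.47)(170) = 8841 J.
Q = ΔU + W = 8841 + 5894 = 14734 J.

Q ≈ 14.7 kJ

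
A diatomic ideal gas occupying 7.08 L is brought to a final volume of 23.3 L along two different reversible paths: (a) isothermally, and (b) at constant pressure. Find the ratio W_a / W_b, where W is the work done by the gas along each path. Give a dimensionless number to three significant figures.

W_a / W_b ≈ 0.520

Path (a) isothermal: W = P₁V₁ ln(V₂/V₁) → W_a/(P₁V₁) = 1.191.
Path (b) isobaric: W = P₁(V₂ − V₁) → W_b/(P₁V₁) = 2.291.
W_a / W_b = 1.191 / 2.291 = 0.5199.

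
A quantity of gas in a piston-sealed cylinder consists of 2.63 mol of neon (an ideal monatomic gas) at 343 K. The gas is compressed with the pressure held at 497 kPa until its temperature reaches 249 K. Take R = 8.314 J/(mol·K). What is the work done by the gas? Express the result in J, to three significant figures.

W ≈ -2060 J

Isobaric: W = P ΔV = nR ΔT.
W = (2.63)(8.314)(249 − 343) = -2055 J.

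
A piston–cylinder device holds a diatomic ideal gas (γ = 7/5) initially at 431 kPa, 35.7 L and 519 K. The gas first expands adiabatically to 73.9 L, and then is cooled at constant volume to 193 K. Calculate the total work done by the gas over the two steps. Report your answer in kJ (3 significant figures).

Step 1 (adiabatic): W = (P₁V₁ − P₂V₂)/(γ−1) = (15387 − 11502)/0.4 = 9713 J.
Step 2 (isochoric): W = 0 (constant volume).
W_total = 9713 + 0 = 9713 J.

W_total ≈ 9.71 kJ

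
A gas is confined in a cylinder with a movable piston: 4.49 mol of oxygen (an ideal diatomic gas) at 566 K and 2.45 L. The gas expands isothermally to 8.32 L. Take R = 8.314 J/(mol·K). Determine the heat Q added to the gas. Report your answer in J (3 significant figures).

Q ≈ 25800 J

Isothermal ⇒ ΔU = 0, so Q = W = nRT ln(V₂/V₁).
Q = (4.49)(8.314)(566) ln(8.32/2.45) = 21129 × 1.223 = 25831 J.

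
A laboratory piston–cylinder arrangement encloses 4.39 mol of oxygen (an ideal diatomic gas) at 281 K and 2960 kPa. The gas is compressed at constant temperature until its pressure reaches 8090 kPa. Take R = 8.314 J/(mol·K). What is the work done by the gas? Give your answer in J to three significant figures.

Isothermal process: W = nRT ln(V₂/V₁) = nRT ln(P₁/P₂).
W = (4.39)(8.314)(281) × ln(2960/8090)
  = 10256 × ln(0.3659) = 10256 × -1.005
W_by_gas = -10312 J.

W ≈ -10300 J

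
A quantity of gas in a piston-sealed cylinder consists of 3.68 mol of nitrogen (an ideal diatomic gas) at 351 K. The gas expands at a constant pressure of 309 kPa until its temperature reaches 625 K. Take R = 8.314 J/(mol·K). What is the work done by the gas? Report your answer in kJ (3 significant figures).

Isobaric: W = P ΔV = nR ΔT.
W = (3.68)(8.314)(625 − 351) = 8383 J.

W ≈ 8.38 kJ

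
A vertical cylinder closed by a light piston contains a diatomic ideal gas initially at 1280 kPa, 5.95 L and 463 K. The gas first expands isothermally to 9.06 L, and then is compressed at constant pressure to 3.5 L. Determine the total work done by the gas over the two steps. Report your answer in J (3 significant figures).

Step 1 (isothermal): W = P₁V₁ ln(V₂/V₁) = (7616) ln(9.06/5.95) = 3202 J.
After step 1: P = 840.6 kPa, V = 9.06 L, T = 463 K.
Step 2 (isobaric): W = PΔV = (840.6 kPa)(3.5 − 9.06 L) = -4674 J.
W_total = 3202 − 4674 = -1471 J.

W_total ≈ -1470 J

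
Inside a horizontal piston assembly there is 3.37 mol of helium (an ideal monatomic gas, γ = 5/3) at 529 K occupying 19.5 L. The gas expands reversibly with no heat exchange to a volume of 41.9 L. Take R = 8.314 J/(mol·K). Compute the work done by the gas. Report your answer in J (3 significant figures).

Adiabatic: TV^(γ−1) = const with γ = 5/3.
T₂ = T₁ (V₁/V₂)^(γ−1) = 529 × (19.5/41.9)^0.667 = 529 × 0.6005 = 317.7 K.
W_by = nCᵥ(T₁ − T₂) = (3.37)(12.47)(529 − 317.7) = 8881 J.

W ≈ 8880 J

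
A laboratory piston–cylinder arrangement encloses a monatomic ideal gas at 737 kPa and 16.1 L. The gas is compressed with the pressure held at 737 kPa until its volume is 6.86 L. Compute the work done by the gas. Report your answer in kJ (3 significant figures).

Isobaric: W = P ΔV.
W = (737 kPa)(6.86 − 16.1 L) = (737)(-9.24) = -6810 J.

W ≈ -6.81 kJ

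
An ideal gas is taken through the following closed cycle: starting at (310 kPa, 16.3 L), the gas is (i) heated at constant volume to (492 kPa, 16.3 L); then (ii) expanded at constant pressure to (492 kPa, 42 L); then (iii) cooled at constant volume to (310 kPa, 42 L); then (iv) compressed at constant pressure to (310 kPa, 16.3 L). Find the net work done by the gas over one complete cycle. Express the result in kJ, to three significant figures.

Constant-volume legs do no work.
W(ii) = (492)(42 − 16.3) = 12644 J; W(iv) = (310)(16.3 − 42) = -7967 J.
W_net = 12644 − 7967 = 4677 J (the clockwise enclosed area).

W_net ≈ 4.68 kJ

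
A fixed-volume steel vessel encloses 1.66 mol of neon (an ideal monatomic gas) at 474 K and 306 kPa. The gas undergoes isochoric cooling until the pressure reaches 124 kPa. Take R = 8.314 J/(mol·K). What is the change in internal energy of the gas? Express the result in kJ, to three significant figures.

ΔU ≈ -5.84 kJ

Constant volume ⇒ W = 0, so Q = ΔU = nCᵥΔT with Cᵥ = 3R/2 = 12.47 J/(mol·K).
At constant V, T₂/T₁ = P₂/P₁ ⇒ ΔT = T₁(P₂/P₁ − 1) = 474·(124/306 − 1) = -281.9 K.
ΔU = (1.66)(12.47)(-281.9) = -5836 J.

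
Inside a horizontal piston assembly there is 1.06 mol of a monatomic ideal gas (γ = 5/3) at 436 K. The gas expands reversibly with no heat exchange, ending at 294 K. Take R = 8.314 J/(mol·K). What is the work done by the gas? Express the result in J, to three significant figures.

Adiabatic ⇒ Q = 0, so W_by = −ΔU = nCᵥ(T₁ − T₂).
Cᵥ = 3R/2 = 12.47 J/(mol·K).
W = (1.06)(12.47)(436 − 294) = 1877 J.

W ≈ 1880 J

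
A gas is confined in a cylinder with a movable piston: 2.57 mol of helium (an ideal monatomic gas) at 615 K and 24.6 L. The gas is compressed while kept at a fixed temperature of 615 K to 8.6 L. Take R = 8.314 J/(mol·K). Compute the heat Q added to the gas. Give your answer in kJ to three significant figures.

Q ≈ -13.8 kJ

Isothermal ⇒ ΔU = 0, so Q = W = nRT ln(V₂/V₁).
Q = (2.57)(8.314)(615) ln(8.6/24.6) = 13141 × -1.051 = -13811 J.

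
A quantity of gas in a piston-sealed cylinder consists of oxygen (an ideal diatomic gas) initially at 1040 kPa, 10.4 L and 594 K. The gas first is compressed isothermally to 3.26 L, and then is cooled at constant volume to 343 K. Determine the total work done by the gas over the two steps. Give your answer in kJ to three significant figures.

W_total ≈ -12.5 kJ

Step 1 (isothermal): W = P₁V₁ ln(V₂/V₁) = (10816) ln(3.26/10.4) = -12547 J.
Step 2 (isochoric): W = 0 (constant volume).
W_total = -12547 + 0 = -12547 J.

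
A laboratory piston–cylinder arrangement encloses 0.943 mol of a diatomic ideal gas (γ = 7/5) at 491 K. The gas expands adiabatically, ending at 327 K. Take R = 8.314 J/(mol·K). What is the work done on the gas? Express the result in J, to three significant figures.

Adiabatic ⇒ Q = 0, so W_by = −ΔU = nCᵥ(T₁ − T₂).
Cᵥ = 5R/2 = 20.79 J/(mol·K).
W = (0.943)(20.79)(491 − 327) = 3214 J.
Work on gas = −W_by = -3214 J.

W ≈ -3210 J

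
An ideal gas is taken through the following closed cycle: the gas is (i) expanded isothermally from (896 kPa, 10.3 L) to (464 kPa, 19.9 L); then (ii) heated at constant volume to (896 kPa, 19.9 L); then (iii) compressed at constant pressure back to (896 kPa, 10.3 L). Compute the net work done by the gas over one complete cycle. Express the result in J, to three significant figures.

W_net ≈ -2520 J

Leg (i): W = PᵢVᵢ ln(V_f/Vᵢ) = (9229) ln(19.9/10.3) = 6078 J.
Leg (ii): W = 0.
Leg (iii): W = PΔV = (896)(10.3 − 19.9) = -8602 J.
W_net = 6078 − 8602 = -2524 J.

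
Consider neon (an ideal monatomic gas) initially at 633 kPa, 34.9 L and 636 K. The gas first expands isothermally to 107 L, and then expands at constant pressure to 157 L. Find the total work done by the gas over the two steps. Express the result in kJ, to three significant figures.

W_total ≈ 35.1 kJ

Step 1 (isothermal): W = P₁V₁ ln(V₂/V₁) = (22092) ln(107/34.9) = 24750 J.
After step 1: P = 206.5 kPa, V = 107 L, T = 636 K.
Step 2 (isobaric): W = PΔV = (206.5 kPa)(157 − 107 L) = 10323 J.
W_total = 24750 + 10323 = 35073 J.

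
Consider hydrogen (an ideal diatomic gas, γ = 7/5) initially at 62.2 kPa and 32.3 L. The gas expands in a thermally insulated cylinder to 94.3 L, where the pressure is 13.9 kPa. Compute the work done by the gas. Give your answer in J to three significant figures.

Adiabatic: W = (P₁V₁ − P₂V₂)/(γ − 1) with γ = 7/5.
P₁V₁ = 2009 J, P₂V₂ = 1311 J.
W = (2009 − 1311) / 0.4 = 1746 J.

W ≈ 1750 J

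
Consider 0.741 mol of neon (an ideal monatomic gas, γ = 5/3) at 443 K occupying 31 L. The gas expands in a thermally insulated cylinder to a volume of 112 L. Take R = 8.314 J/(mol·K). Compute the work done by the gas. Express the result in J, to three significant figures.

Adiabatic: TV^(γ−1) = const with γ = 5/3.
T₂ = T₁ (V₁/V₂)^(γ−1) = 443 × (31/112)^0.667 = 443 × 0.4247 = 188.1 K.
W_by = nCᵥ(T₁ − T₂) = (0.741)(12.47)(443 − 188.1) = 2355 J.

W ≈ 2360 J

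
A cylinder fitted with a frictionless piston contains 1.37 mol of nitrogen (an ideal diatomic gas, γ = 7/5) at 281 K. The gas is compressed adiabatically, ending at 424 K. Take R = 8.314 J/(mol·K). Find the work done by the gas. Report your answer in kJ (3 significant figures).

Adiabatic ⇒ Q = 0, so W_by = −ΔU = nCᵥ(T₁ − T₂).
Cᵥ = 5R/2 = 20.79 J/(mol·K).
W = (1.37)(20.79)(281 − 424) = -4072 J.

W ≈ -4.07 kJ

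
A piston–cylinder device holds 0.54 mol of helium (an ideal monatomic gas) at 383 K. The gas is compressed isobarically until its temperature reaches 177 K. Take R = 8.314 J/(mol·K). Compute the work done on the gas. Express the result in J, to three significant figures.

W ≈ 925 J

Isobaric: W = P ΔV = nR ΔT.
W = (0.54)(8.314)(177 − 383) = -924.8 J.
Work on gas = −W_by = 924.8 J.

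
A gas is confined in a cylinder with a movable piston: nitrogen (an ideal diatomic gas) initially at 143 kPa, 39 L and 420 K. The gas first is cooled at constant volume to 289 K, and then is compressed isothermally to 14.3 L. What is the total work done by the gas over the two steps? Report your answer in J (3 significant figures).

Step 1 (isochoric): W = 0 (constant volume).
After step 1: P = 98.4 kPa (V unchanged).
Step 2 (isothermal): W = P₁V₁ ln(V₂/V₁) = (3838) ln(14.3/39) = -3850 J.
W_total = 0 − 3850 = -3850 J.

W_total ≈ -3850 J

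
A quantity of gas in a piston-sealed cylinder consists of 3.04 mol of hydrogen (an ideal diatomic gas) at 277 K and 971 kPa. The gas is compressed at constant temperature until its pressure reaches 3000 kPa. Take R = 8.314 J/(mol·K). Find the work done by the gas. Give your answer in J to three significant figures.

W ≈ -7900 J

Isothermal process: W = nRT ln(V₂/V₁) = nRT ln(P₁/P₂).
W = (3.04)(8.314)(277) × ln(971/3000)
  = 7001 × ln(0.3237) = 7001 × -1.128
W_by_gas = -7897 J.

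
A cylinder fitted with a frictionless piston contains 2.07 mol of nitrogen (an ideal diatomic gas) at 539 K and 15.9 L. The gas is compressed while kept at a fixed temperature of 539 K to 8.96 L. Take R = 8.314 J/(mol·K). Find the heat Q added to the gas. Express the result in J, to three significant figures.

Isothermal ⇒ ΔU = 0, so Q = W = nRT ln(V₂/V₁).
Q = (2.07)(8.314)(539) ln(8.96/15.9) = 9276 × -0.5735 = -5320 J.

Q ≈ -5320 J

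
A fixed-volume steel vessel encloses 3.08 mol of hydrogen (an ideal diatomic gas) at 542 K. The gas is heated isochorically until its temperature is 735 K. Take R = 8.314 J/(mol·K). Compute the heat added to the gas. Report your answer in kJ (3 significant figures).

Constant volume ⇒ W = 0, so Q = ΔU = nCᵥΔT with Cᵥ = 5R/2 = 20.79 J/(mol·K).
ΔU = (3.08)(20.79)(735 − 542) = 12355 J.

Q ≈ 12.4 kJ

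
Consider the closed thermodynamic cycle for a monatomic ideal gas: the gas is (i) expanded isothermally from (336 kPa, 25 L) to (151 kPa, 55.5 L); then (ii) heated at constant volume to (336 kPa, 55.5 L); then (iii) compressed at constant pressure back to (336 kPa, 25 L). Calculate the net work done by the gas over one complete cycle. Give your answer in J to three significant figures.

W_net ≈ -3550 J

Leg (i): W = PᵢVᵢ ln(V_f/Vᵢ) = (8400) ln(55.5/25) = 6699 J.
Leg (ii): W = 0.
Leg (iii): W = PΔV = (336)(25 − 55.5) = -10248 J.
W_net = 6699 − 10248 = -3549 J.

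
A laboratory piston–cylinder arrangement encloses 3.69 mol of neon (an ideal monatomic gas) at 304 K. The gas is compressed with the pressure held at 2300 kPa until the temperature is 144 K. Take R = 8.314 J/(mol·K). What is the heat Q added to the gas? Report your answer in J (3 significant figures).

Q ≈ -12300 J

Isobaric: W = nRΔT = (3.69)(8.314)(-160) = -4909 J.
ΔU = nCᵥΔT with Cᵥ = 3R/2: ΔU = (3.69)(12.47)(-160) = -7363 J.
Q = ΔU + W = -7363 − 4909 = -12271 J.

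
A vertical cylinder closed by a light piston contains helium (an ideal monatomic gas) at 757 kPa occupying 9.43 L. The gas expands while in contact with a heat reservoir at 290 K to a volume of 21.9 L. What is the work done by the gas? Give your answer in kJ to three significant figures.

Isothermal: W = nRT ln(V₂/V₁) = P₁V₁ ln(V₂/V₁).
P₁V₁ = (757 kPa)(9.43 L) = 7139 J.
W = 7139 × ln(21.9/9.43) = 7139 × 0.8426
W_by_gas = 6015 J.

W ≈ 6.01 kJ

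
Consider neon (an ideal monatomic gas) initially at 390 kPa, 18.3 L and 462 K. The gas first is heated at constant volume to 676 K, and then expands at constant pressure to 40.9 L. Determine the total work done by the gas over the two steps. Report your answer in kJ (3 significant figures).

W_total ≈ 12.9 kJ

Step 1 (isochoric): W = 0 (constant volume).
After step 1: P = 570.6 kPa (V unchanged).
Step 2 (isobaric): W = PΔV = (570.6 kPa)(40.9 − 18.3 L) = 12897 J.
W_total = 0 + 12897 = 12897 J.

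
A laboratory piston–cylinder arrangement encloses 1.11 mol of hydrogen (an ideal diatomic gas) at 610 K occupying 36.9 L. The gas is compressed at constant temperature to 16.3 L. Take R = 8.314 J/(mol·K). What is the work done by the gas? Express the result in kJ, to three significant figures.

W ≈ -4.60 kJ

Isothermal: W = nRT ln(V₂/V₁).
W = (1.11)(8.314)(610) × ln(16.3/36.9)
  = 5629 × -0.817
W_by_gas = -4599 J.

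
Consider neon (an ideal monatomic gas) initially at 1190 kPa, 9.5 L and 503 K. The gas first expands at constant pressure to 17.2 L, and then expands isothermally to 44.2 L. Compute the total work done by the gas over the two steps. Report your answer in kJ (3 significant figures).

Step 1 (isobaric): W = PΔV = (1190 kPa)(17.2 − 9.5 L) = 9163 J.
After step 1: P = 1190 kPa, V = 17.2 L, T = 910.7 K.
Step 2 (isothermal): W = P₁V₁ ln(V₂/V₁) = (20468) ln(44.2/17.2) = 19318 J.
W_total = 9163 + 19318 = 28481 J.

W_total ≈ 28.5 kJ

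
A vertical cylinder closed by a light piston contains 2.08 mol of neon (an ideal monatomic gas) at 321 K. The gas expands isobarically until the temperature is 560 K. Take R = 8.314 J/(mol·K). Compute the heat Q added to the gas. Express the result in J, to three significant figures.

Isobaric: W = nRΔT = (2.08)(8.314)(239) = 4133 J.
ΔU = nCᵥΔT with Cᵥ = 3R/2: ΔU = (2.08)(12.47)(239) = 6200 J.
Q = ΔU + W = 6200 + 4133 = 10333 J.

Q ≈ 10300 J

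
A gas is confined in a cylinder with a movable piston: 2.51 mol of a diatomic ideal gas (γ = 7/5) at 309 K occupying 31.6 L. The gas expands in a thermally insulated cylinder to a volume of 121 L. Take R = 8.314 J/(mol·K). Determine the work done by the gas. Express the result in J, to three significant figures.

W ≈ 6700 J

Adiabatic: TV^(γ−1) = const with γ = 7/5.
T₂ = T₁ (V₁/V₂)^(γ−1) = 309 × (31.6/121)^0.4 = 309 × 0.5845 = 180.6 K.
W_by = nCᵥ(T₁ − T₂) = (2.51)(20.79)(309 − 180.6) = 6699 J.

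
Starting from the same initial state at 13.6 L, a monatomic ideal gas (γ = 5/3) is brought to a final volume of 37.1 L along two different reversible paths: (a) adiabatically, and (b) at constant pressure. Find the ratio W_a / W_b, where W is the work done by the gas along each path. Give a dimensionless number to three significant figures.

Path (a) adiabatic: W = P₁V₁(1 − (V₁/V₂)^(γ−1))/(γ−1) → W_a/(P₁V₁) = 0.7317.
Path (b) isobaric: W = P₁(V₂ − V₁) → W_b/(P₁V₁) = 1.728.
W_a / W_b = 0.7317 / 1.728 = 0.4234.

W_a / W_b ≈ 0.423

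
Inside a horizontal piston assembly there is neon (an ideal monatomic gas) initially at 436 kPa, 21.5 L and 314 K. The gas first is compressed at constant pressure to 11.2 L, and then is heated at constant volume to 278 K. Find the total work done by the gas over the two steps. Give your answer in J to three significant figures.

Step 1 (isobaric): W = PΔV = (436 kPa)(11.2 − 21.5 L) = -4491 J.
Step 2 (isochoric): W = 0 (constant volume).
W_total = -4491 + 0 = -4491 J.

W_total ≈ -4490 J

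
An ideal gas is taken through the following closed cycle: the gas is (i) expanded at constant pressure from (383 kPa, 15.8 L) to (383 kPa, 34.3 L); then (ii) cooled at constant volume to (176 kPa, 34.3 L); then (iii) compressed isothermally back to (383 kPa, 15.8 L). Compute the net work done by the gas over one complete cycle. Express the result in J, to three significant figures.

Leg (i): W = PΔV = (383)(34.3 − 15.8) = 7085 J.
Leg (ii): W = 0.
Leg (iii): W = PᵢVᵢ ln(V_f/Vᵢ) = (6037) ln(15.8/34.3) = -4679 J.
W_net = 7085 − 4679 = 2406 J.

W_net ≈ 2410 J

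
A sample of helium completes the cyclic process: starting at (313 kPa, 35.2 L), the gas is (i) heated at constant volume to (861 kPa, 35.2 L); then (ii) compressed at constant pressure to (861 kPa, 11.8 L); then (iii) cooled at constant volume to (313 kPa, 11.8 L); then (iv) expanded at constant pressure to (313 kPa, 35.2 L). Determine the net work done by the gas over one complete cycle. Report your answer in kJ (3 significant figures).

W_net ≈ -12.8 kJ

Constant-volume legs do no work.
W(ii) = (861)(11.8 − 35.2) = -20147 J; W(iv) = (313)(35.2 − 11.8) = 7324 J.
W_net = -20147 + 7324 = -12823 J (the counter-clockwise enclosed area).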